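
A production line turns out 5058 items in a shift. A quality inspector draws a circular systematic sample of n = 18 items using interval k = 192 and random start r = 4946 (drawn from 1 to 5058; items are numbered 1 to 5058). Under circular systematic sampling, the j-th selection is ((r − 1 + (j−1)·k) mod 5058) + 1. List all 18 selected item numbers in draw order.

Selection 1: 4946
Selection 2: 4946 + 192 = 5138 → 5138 − 5058 = 80
Selection 3: 80 + 192 = 272
Selection 4: 272 + 192 = 464
Selection 5: 464 + 192 = 656
Selection 6: 656 + 192 = 848
Selection 7: 848 + 192 = 1040
Selection 8: 1040 + 192 = 1232
Selection 9: 1232 + 192 = 1424
Selection 10: 1424 + 192 = 1616
Selection 11: 1616 + 192 = 1808
Selection 12: 1808 + 192 = 2000
Selection 13: 2000 + 192 = 2192
Selection 14: 2192 + 192 = 2384
Selection 15: 2384 + 192 = 2576
Selection 16: 2576 + 192 = 2768
Selection 17: 2768 + 192 = 2960
Selection 18: 2960 + 192 = 3152

4946, 80, 272, 464, 656, 848, 1040, 1232, 1424, 1616, 1808, 2000, 2192, 2384, 2576, 2768, 2960, 3152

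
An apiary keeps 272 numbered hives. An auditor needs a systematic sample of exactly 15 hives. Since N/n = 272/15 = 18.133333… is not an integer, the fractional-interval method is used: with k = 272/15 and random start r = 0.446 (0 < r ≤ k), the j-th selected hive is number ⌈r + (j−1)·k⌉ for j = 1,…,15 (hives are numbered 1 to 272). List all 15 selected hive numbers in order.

1, 19, 37, 55, 73, 92, 110, 128, 146, 164, 182, 200, 219, 237, 255

j=1: r + 0k = 0.446 → ⌈·⌉ = 1
j=2: r + 1k = 18.579333… → ⌈·⌉ = 19
j=3: r + 2k = 36.712666… → ⌈·⌉ = 37
j=4: r + 3k = 54.846 → ⌈·⌉ = 55
j=5: r + 4k = 72.979333… → ⌈·⌉ = 73
j=6: r + 5k = 91.112666… → ⌈·⌉ = 92
j=7: r + 6k = 109.246 → ⌈·⌉ = 110
j=8: r + 7k = 127.379333… → ⌈·⌉ = 128
j=9: r + 8k = 145.512666… → ⌈·⌉ = 146
j=10: r + 9k = 163.646 → ⌈·⌉ = 164
j=11: r + 10k = 181.779333… → ⌈·⌉ = 182
j=12: r + 11k = 199.912666… → ⌈·⌉ = 200
j=13: r + 12k = 218.046 → ⌈·⌉ = 219
j=14: r + 13k = 236.179333… → ⌈·⌉ = 237
j=15: r + 14k = 254.312666… → ⌈·⌉ = 255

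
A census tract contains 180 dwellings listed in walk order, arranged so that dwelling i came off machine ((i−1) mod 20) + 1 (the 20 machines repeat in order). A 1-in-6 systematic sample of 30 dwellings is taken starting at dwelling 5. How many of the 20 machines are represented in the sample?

10

Consecutive selections differ by k = 6, so their machine numbers differ by 6 mod 20 = 6.
gcd(6, 20) = 2, so the sample visits 20/2 = 10 distinct residues mod 20.
Start 5 is machine 5; the machines hit are 1, 3, 5, 7, 9, 11, 13, 15, 17, 19.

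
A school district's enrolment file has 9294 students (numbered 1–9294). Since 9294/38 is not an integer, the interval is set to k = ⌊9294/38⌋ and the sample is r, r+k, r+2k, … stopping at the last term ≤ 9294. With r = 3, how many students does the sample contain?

k = ⌊9294/38⌋ = 244
Achieved size = ⌊(9294 − 3)/244⌋ + 1 = ⌊9291/244⌋ + 1 = 38 + 1 = 39
(last selection: 3 + 38×244 = 9275 ≤ 9294; next would be 9519 > 9294)

39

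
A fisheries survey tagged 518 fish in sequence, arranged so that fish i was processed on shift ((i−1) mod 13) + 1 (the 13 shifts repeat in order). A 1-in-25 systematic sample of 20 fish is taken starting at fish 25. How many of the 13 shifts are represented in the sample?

Consecutive selections differ by k = 25, so their shift numbers differ by 25 mod 13 = 12.
gcd(25, 13) = 1, so the sample visits 13/1 = 13 distinct residues mod 13.
Start 25 is shift 12; the shifts hit are 1, 2, 3, 4, 5, 6, 7, 8, 9, 10, 11, 12, 13.

13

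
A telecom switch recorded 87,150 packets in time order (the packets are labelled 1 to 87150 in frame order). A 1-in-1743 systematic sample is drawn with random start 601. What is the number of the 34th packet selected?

k = 1743
34th selection = r + (34−1)·k = 601 + 33×1743 = 601 + 57519 = 58120

58120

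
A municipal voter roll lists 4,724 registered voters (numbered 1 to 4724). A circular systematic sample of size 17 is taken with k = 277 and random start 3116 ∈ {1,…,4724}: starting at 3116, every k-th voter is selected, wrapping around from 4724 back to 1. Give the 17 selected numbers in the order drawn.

3116, 3393, 3670, 3947, 4224, 4501, 54, 331, 608, 885, 1162, 1439, 1716, 1993, 2270, 2547, 2824

Selection 1: 3116
Selection 2: 3116 + 277 = 3393
Selection 3: 3393 + 277 = 3670
Selection 4: 3670 + 277 = 3947
Selection 5: 3947 + 277 = 4224
Selection 6: 4224 + 277 = 4501
Selection 7: 4501 + 277 = 4778 → 4778 − 4724 = 54
Selection 8: 54 + 277 = 331
Selection 9: 331 + 277 = 608
Selection 10: 608 + 277 = 885
Selection 11: 885 + 277 = 1162
Selection 12: 1162 + 277 = 1439
Selection 13: 1439 + 277 = 1716
Selection 14: 1716 + 277 = 1993
Selection 15: 1993 + 277 = 2270
Selection 16: 2270 + 277 = 2547
Selection 17: 2547 + 277 = 2824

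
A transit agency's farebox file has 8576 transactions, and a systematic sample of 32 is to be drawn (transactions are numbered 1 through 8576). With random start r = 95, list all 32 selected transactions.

k = N/n = 8576/32 = 268
transaction 1: 95
transaction 2: 95 + 268 = 363
transaction 3: 363 + 268 = 631
transaction 4: 631 + 268 = 899
transaction 5: 899 + 268 = 1167
transaction 6: 1167 + 268 = 1435
transaction 7: 1435 + 268 = 1703
transaction 8: 1703 + 268 = 1971
transaction 9: 1971 + 268 = 2239
transaction 10: 2239 + 268 = 2507
transaction 11: 2507 + 268 = 2775
transaction 12: 2775 + 268 = 3043
transaction 13: 3043 + 268 = 3311
transaction 14: 3311 + 268 = 3579
transaction 15: 3579 + 268 = 3847
transaction 16: 3847 + 268 = 4115
transaction 17: 4115 + 268 = 4383
transaction 18: 4383 + 268 = 4651
transaction 19: 4651 + 268 = 4919
transaction 20: 4919 + 268 = 5187
transaction 21: 5187 + 268 = 5455
transaction 22: 5455 + 268 = 5723
transaction 23: 5723 + 268 = 5991
transaction 24: 5991 + 268 = 6259
transaction 25: 6259 + 268 = 6527
transaction 26: 6527 + 268 = 6795
transaction 27: 6795 + 268 = 7063
transaction 28: 7063 + 268 = 7331
transaction 29: 7331 + 268 = 7599
transaction 30: 7599 + 268 = 7867
transaction 31: 7867 + 268 = 8135
transaction 32: 8135 + 268 = 8403

95, 363, 631, 899, 1167, 1435, 1703, 1971, 2239, 2507, 2775, 3043, 3311, 3579, 3847, 4115, 4383, 4651, 4919, 5187, 5455, 5723, 5991, 6259, 6527, 6795, 7063, 7331, 7599, 7867, 8135, 8403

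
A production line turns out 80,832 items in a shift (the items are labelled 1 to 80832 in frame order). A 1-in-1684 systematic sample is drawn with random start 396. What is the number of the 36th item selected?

k = 1684
36th selection = r + (36−1)·k = 396 + 35×1684 = 396 + 58940 = 59336

59336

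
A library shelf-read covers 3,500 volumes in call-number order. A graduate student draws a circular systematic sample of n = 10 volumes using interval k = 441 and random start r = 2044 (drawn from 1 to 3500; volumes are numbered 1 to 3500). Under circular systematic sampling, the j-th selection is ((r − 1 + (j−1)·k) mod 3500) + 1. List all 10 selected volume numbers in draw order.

2044, 2485, 2926, 3367, 308, 749, 1190, 1631, 2072, 2513

Selection 1: 2044
Selection 2: 2044 + 441 = 2485
Selection 3: 2485 + 441 = 2926
Selection 4: 2926 + 441 = 3367
Selection 5: 3367 + 441 = 3808 → 3808 − 3500 = 308
Selection 6: 308 + 441 = 749
Selection 7: 749 + 441 = 1190
Selection 8: 1190 + 441 = 1631
Selection 9: 1631 + 441 = 2072
Selection 10: 2072 + 441 = 2513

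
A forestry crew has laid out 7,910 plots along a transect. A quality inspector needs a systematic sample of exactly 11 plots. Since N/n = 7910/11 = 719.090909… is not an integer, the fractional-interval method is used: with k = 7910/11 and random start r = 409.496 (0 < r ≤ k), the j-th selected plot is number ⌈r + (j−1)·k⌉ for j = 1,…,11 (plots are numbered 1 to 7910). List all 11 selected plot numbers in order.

410, 1129, 1848, 2567, 3286, 4005, 4725, 5444, 6163, 6882, 7601

j=1: r + 0k = 409.496 → ⌈·⌉ = 410
j=2: r + 1k = 1128.586909… → ⌈·⌉ = 1129
j=3: r + 2k = 1847.677818… → ⌈·⌉ = 1848
j=4: r + 3k = 2566.768727… → ⌈·⌉ = 2567
j=5: r + 4k = 3285.859636… → ⌈·⌉ = 3286
j=6: r + 5k = 4004.950545… → ⌈·⌉ = 4005
j=7: r + 6k = 4724.041454… → ⌈·⌉ = 4725
j=8: r + 7k = 5443.132363… → ⌈·⌉ = 5444
j=9: r + 8k = 6162.223272… → ⌈·⌉ = 6163
j=10: r + 9k = 6881.314181… → ⌈·⌉ = 6882
j=11: r + 10k = 7600.405090… → ⌈·⌉ = 7601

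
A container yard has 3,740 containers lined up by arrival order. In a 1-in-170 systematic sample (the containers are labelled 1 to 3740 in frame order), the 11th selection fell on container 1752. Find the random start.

k = 170
r = 1752 − (11−1)×170 = 1752 − 1700 = 52

52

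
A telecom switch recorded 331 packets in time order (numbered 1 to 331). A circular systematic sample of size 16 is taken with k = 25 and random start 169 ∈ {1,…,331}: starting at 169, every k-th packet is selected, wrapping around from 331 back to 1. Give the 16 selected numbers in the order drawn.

169, 194, 219, 244, 269, 294, 319, 13, 38, 63, 88, 113, 138, 163, 188, 213

Selection 1: 169
Selection 2: 169 + 25 = 194
Selection 3: 194 + 25 = 219
Selection 4: 219 + 25 = 244
Selection 5: 244 + 25 = 269
Selection 6: 269 + 25 = 294
Selection 7: 294 + 25 = 319
Selection 8: 319 + 25 = 344 → 344 − 331 = 13
Selection 9: 13 + 25 = 38
Selection 10: 38 + 25 = 63
Selection 11: 63 + 25 = 88
Selection 12: 88 + 25 = 113
Selection 13: 113 + 25 = 138
Selection 14: 138 + 25 = 163
Selection 15: 163 + 25 = 188
Selection 16: 188 + 25 = 213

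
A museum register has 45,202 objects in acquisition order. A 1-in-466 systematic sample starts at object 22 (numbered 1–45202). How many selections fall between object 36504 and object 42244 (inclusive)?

12

k = 466
First selection ≥ 36504: 22 + ⌈(36504−22)/466⌉·466 = 22 + 79×466 = 36836
Last selection ≤ 42244: 22 + ⌊(42244−22)/466⌋·466 = 22 + 90×466 = 41962
Count = 90 − 79 + 1 = 12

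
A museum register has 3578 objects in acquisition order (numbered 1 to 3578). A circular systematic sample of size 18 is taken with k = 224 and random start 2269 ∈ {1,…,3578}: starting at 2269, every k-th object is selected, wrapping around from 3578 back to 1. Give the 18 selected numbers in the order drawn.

2269, 2493, 2717, 2941, 3165, 3389, 35, 259, 483, 707, 931, 1155, 1379, 1603, 1827, 2051, 2275, 2499

Selection 1: 2269
Selection 2: 2269 + 224 = 2493
Selection 3: 2493 + 224 = 2717
Selection 4: 2717 + 224 = 2941
Selection 5: 2941 + 224 = 3165
Selection 6: 3165 + 224 = 3389
Selection 7: 3389 + 224 = 3613 → 3613 − 3578 = 35
Selection 8: 35 + 224 = 259
Selection 9: 259 + 224 = 483
Selection 10: 483 + 224 = 707
Selection 11: 707 + 224 = 931
Selection 12: 931 + 224 = 1155
Selection 13: 1155 + 224 = 1379
Selection 14: 1379 + 224 = 1603
Selection 15: 1603 + 224 = 1827
Selection 16: 1827 + 224 = 2051
Selection 17: 2051 + 224 = 2275
Selection 18: 2275 + 224 = 2499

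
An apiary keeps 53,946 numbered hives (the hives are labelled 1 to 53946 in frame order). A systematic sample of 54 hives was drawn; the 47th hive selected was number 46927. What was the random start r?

k = 53946/54 = 999
r = 46927 − (47−1)×999 = 46927 − 45954 = 973

973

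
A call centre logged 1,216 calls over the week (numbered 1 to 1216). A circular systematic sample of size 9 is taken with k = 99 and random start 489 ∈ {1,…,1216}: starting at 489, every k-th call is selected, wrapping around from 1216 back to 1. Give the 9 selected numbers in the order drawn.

489, 588, 687, 786, 885, 984, 1083, 1182, 65

Selection 1: 489
Selection 2: 489 + 99 = 588
Selection 3: 588 + 99 = 687
Selection 4: 687 + 99 = 786
Selection 5: 786 + 99 = 885
Selection 6: 885 + 99 = 984
Selection 7: 984 + 99 = 1083
Selection 8: 1083 + 99 = 1182
Selection 9: 1182 + 99 = 1281 → 1281 − 1216 = 65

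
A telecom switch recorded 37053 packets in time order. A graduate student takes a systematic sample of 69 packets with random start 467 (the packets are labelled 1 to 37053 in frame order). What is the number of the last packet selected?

36983

k = 37053/69 = 537
69th selection = r + (69−1)·k = 467 + 68×537 = 467 + 36516 = 36983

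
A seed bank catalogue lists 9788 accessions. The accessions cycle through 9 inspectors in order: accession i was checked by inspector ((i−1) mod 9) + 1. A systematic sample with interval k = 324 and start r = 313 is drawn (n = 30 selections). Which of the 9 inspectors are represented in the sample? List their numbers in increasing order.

7

Consecutive selections differ by k = 324, so their inspector numbers differ by 324 mod 9 = 0.
gcd(324, 9) = 9, so the sample visits 9/9 = 1 distinct residues mod 9.
Start 313 is inspector 7; the inspectors hit are 7.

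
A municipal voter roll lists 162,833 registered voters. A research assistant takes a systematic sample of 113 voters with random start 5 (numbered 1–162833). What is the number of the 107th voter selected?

k = 162833/113 = 1441
107th selection = r + (107−1)·k = 5 + 106×1441 = 5 + 152746 = 152751

152751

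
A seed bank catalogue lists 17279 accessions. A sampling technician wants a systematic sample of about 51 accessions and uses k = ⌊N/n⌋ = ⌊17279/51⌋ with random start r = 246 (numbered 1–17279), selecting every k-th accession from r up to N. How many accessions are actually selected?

k = ⌊17279/51⌋ = 338
Achieved size = ⌊(17279 − 246)/338⌋ + 1 = ⌊17033/338⌋ + 1 = 50 + 1 = 51
(last selection: 246 + 50×338 = 17146 ≤ 17279; next would be 17484 > 17279)

51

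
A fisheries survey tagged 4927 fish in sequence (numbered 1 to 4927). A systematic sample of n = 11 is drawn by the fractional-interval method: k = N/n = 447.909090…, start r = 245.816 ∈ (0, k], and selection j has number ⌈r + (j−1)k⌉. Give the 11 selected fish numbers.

j=1: r + 0k = 245.816 → ⌈·⌉ = 246
j=2: r + 1k = 693.725090… → ⌈·⌉ = 694
j=3: r + 2k = 1141.634181… → ⌈·⌉ = 1142
j=4: r + 3k = 1589.543272… → ⌈·⌉ = 1590
j=5: r + 4k = 2037.452363… → ⌈·⌉ = 2038
j=6: r + 5k = 2485.361454… → ⌈·⌉ = 2486
j=7: r + 6k = 2933.270545… → ⌈·⌉ = 2934
j=8: r + 7k = 3381.179636… → ⌈·⌉ = 3382
j=9: r + 8k = 3829.088727… → ⌈·⌉ = 3830
j=10: r + 9k = 4276.997818… → ⌈·⌉ = 4277
j=11: r + 10k = 4724.906909… → ⌈·⌉ = 4725

246, 694, 1142, 1590, 2038, 2486, 2934, 3382, 3830, 4277, 4725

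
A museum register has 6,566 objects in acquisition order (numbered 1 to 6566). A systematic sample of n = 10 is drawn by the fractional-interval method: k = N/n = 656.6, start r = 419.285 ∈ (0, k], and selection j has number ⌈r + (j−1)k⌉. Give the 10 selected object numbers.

j=1: r + 0k = 419.285 → ⌈·⌉ = 420
j=2: r + 1k = 1075.885 → ⌈·⌉ = 1076
j=3: r + 2k = 1732.485 → ⌈·⌉ = 1733
j=4: r + 3k = 2389.085 → ⌈·⌉ = 2390
j=5: r + 4k = 3045.685 → ⌈·⌉ = 3046
j=6: r + 5k = 3702.285 → ⌈·⌉ = 3703
j=7: r + 6k = 4358.885 → ⌈·⌉ = 4359
j=8: r + 7k = 5015.485 → ⌈·⌉ = 5016
j=9: r + 8k = 5672.085 → ⌈·⌉ = 5673
j=10: r + 9k = 6328.685 → ⌈·⌉ = 6329

420, 1076, 1733, 2390, 3046, 3703, 4359, 5016, 5673, 6329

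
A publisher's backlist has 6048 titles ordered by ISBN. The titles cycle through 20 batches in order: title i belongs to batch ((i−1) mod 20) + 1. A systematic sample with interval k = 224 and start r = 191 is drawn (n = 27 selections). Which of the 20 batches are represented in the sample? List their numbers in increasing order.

3, 7, 11, 15, 19

Consecutive selections differ by k = 224, so their batch numbers differ by 224 mod 20 = 4.
gcd(224, 20) = 4, so the sample visits 20/4 = 5 distinct residues mod 20.
Start 191 is batch 11; the batches hit are 3, 7, 11, 15, 19.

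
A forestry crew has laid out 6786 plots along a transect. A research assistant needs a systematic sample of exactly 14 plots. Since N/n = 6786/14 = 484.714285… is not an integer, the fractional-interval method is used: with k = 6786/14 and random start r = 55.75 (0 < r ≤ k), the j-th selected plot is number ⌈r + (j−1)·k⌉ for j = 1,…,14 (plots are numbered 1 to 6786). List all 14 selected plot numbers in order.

j=1: r + 0k = 55.75 → ⌈·⌉ = 56
j=2: r + 1k = 540.464285… → ⌈·⌉ = 541
j=3: r + 2k = 1025.178571… → ⌈·⌉ = 1026
j=4: r + 3k = 1509.892857… → ⌈·⌉ = 1510
j=5: r + 4k = 1994.607142… → ⌈·⌉ = 1995
j=6: r + 5k = 2479.321428… → ⌈·⌉ = 2480
j=7: r + 6k = 2964.035714… → ⌈·⌉ = 2965
j=8: r + 7k = 3448.75 → ⌈·⌉ = 3449
j=9: r + 8k = 3933.464285… → ⌈·⌉ = 3934
j=10: r + 9k = 4418.178571… → ⌈·⌉ = 4419
j=11: r + 10k = 4902.892857… → ⌈·⌉ = 4903
j=12: r + 11k = 5387.607142… → ⌈·⌉ = 5388
j=13: r + 12k = 5872.321428… → ⌈·⌉ = 5873
j=14: r + 13k = 6357.035714… → ⌈·⌉ = 6358

56, 541, 1026, 1510, 1995, 2480, 2965, 3449, 3934, 4419, 4903, 5388, 5873, 6358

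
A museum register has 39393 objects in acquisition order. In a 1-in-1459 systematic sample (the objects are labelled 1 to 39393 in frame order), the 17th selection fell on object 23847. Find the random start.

k = 1459
r = 23847 − (17−1)×1459 = 23847 − 23344 = 503

503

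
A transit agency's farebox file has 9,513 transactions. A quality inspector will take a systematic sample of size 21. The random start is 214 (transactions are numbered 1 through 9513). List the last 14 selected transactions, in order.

k = N/n = 9513/21 = 453
8th selection = 214 + 7×453 = 3385
9th: 3385 + 453 = 3838
10th: 3838 + 453 = 4291
11th: 4291 + 453 = 4744
12th: 4744 + 453 = 5197
13th: 5197 + 453 = 5650
14th: 5650 + 453 = 6103
15th: 6103 + 453 = 6556
16th: 6556 + 453 = 7009
17th: 7009 + 453 = 7462
18th: 7462 + 453 = 7915
19th: 7915 + 453 = 8368
20th: 8368 + 453 = 8821
21st: 8821 + 453 = 9274

3385, 3838, 4291, 4744, 5197, 5650, 6103, 6556, 7009, 7462, 7915, 8368, 8821, 9274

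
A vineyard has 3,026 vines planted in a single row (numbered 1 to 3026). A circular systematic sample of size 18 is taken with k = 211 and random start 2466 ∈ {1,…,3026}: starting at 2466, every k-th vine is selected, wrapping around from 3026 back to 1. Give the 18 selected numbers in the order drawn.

2466, 2677, 2888, 73, 284, 495, 706, 917, 1128, 1339, 1550, 1761, 1972, 2183, 2394, 2605, 2816, 1

Selection 1: 2466
Selection 2: 2466 + 211 = 2677
Selection 3: 2677 + 211 = 2888
Selection 4: 2888 + 211 = 3099 → 3099 − 3026 = 73
Selection 5: 73 + 211 = 284
Selection 6: 284 + 211 = 495
Selection 7: 495 + 211 = 706
Selection 8: 706 + 211 = 917
Selection 9: 917 + 211 = 1128
Selection 10: 1128 + 211 = 1339
Selection 11: 1339 + 211 = 1550
Selection 12: 1550 + 211 = 1761
Selection 13: 1761 + 211 = 1972
Selection 14: 1972 + 211 = 2183
Selection 15: 2183 + 211 = 2394
Selection 16: 2394 + 211 = 2605
Selection 17: 2605 + 211 = 2816
Selection 18: 2816 + 211 = 3027 → 3027 − 3026 = 1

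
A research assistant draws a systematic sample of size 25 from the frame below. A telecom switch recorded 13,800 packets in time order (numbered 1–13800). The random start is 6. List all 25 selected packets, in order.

6, 558, 1110, 1662, 2214, 2766, 3318, 3870, 4422, 4974, 5526, 6078, 6630, 7182, 7734, 8286, 8838, 9390, 9942, 10494, 11046, 11598, 12150, 12702, 13254

k = N/n = 13800/25 = 552
packet 1: 6
packet 2: 6 + 552 = 558
packet 3: 558 + 552 = 1110
packet 4: 1110 + 552 = 1662
packet 5: 1662 + 552 = 2214
packet 6: 2214 + 552 = 2766
packet 7: 2766 + 552 = 3318
packet 8: 3318 + 552 = 3870
packet 9: 3870 + 552 = 4422
packet 10: 4422 + 552 = 4974
packet 11: 4974 + 552 = 5526
packet 12: 5526 + 552 = 6078
packet 13: 6078 + 552 = 6630
packet 14: 6630 + 552 = 7182
packet 15: 7182 + 552 = 7734
packet 16: 7734 + 552 = 8286
packet 17: 8286 + 552 = 8838
packet 18: 8838 + 552 = 9390
packet 19: 9390 + 552 = 9942
packet 20: 9942 + 552 = 10494
packet 21: 10494 + 552 = 11046
packet 22: 11046 + 552 = 11598
packet 23: 11598 + 552 = 12150
packet 24: 12150 + 552 = 12702
packet 25: 12702 + 552 = 13254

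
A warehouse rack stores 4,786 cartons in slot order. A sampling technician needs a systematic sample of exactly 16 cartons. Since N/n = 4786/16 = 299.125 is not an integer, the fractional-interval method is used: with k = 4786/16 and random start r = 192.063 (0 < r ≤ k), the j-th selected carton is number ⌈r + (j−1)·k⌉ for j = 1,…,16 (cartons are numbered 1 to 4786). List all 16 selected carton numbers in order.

j=1: r + 0k = 192.063 → ⌈·⌉ = 193
j=2: r + 1k = 491.188 → ⌈·⌉ = 492
j=3: r + 2k = 790.313 → ⌈·⌉ = 791
j=4: r + 3k = 1089.438 → ⌈·⌉ = 1090
j=5: r + 4k = 1388.563 → ⌈·⌉ = 1389
j=6: r + 5k = 1687.688 → ⌈·⌉ = 1688
j=7: r + 6k = 1986.813 → ⌈·⌉ = 1987
j=8: r + 7k = 2285.938 → ⌈·⌉ = 2286
j=9: r + 8k = 2585.063 → ⌈·⌉ = 2586
j=10: r + 9k = 2884.188 → ⌈·⌉ = 2885
j=11: r + 10k = 3183.313 → ⌈·⌉ = 3184
j=12: r + 11k = 3482.438 → ⌈·⌉ = 3483
j=13: r + 12k = 3781.563 → ⌈·⌉ = 3782
j=14: r + 13k = 4080.688 → ⌈·⌉ = 4081
j=15: r + 14k = 4379.813 → ⌈·⌉ = 4380
j=16: r + 15k = 4678.938 → ⌈·⌉ = 4679

193, 492, 791, 1090, 1389, 1688, 1987, 2286, 2586, 2885, 3184, 3483, 3782, 4081, 4380, 4679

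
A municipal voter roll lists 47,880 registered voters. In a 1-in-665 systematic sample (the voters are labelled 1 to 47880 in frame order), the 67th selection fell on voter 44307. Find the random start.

417

k = 665
r = 44307 − (67−1)×665 = 44307 − 43890 = 417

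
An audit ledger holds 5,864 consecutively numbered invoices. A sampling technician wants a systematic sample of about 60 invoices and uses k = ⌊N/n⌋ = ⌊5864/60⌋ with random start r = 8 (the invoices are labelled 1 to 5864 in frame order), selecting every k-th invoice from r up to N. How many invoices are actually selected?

k = ⌊5864/60⌋ = 97
Achieved size = ⌊(5864 − 8)/97⌋ + 1 = ⌊5856/97⌋ + 1 = 60 + 1 = 61
(last selection: 8 + 60×97 = 5828 ≤ 5864; next would be 5925 > 5864)

61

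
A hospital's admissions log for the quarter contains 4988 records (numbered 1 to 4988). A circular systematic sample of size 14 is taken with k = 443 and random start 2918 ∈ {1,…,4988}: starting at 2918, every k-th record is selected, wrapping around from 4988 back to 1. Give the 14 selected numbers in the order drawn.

Selection 1: 2918
Selection 2: 2918 + 443 = 3361
Selection 3: 3361 + 443 = 3804
Selection 4: 3804 + 443 = 4247
Selection 5: 4247 + 443 = 4690
Selection 6: 4690 + 443 = 5133 → 5133 − 4988 = 145
Selection 7: 145 + 443 = 588
Selection 8: 588 + 443 = 1031
Selection 9: 1031 + 443 = 1474
Selection 10: 1474 + 443 = 1917
Selection 11: 1917 + 443 = 2360
Selection 12: 2360 + 443 = 2803
Selection 13: 2803 + 443 = 3246
Selection 14: 3246 + 443 = 3689

2918, 3361, 3804, 4247, 4690, 145, 588, 1031, 1474, 1917, 2360, 2803, 3246, 3689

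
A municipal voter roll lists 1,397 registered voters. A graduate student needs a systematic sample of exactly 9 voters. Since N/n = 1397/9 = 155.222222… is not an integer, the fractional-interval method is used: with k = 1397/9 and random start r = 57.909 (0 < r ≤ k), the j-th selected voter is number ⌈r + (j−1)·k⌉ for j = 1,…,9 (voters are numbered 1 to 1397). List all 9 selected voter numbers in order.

j=1: r + 0k = 57.909 → ⌈·⌉ = 58
j=2: r + 1k = 213.131222… → ⌈·⌉ = 214
j=3: r + 2k = 368.353444… → ⌈·⌉ = 369
j=4: r + 3k = 523.575666… → ⌈·⌉ = 524
j=5: r + 4k = 678.797888… → ⌈·⌉ = 679
j=6: r + 5k = 834.020111… → ⌈·⌉ = 835
j=7: r + 6k = 989.242333… → ⌈·⌉ = 990
j=8: r + 7k = 1144.464555… → ⌈·⌉ = 1145
j=9: r + 8k = 1299.686777… → ⌈·⌉ = 1300

58, 214, 369, 524, 679, 835, 990, 1145, 1300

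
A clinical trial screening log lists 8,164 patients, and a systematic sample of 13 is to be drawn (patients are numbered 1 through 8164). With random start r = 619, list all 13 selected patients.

k = N/n = 8164/13 = 628
patient 1: 619
patient 2: 619 + 628 = 1247
patient 3: 1247 + 628 = 1875
patient 4: 1875 + 628 = 2503
patient 5: 2503 + 628 = 3131
patient 6: 3131 + 628 = 3759
patient 7: 3759 + 628 = 4387
patient 8: 4387 + 628 = 5015
patient 9: 5015 + 628 = 5643
patient 10: 5643 + 628 = 6271
patient 11: 6271 + 628 = 6899
patient 12: 6899 + 628 = 7527
patient 13: 7527 + 628 = 8155

619, 1247, 1875, 2503, 3131, 3759, 4387, 5015, 5643, 6271, 6899, 7527, 8155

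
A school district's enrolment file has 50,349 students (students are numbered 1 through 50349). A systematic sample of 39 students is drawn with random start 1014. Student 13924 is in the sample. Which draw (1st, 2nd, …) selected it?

k = 50349/39 = 1291
position = (13924 − 1014)/1291 + 1 = 12910/1291 + 1 = 10 + 1 = 11

11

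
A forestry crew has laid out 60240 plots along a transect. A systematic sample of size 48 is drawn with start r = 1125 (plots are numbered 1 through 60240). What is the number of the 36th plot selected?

k = 60240/48 = 1255
36th selection = r + (36−1)·k = 1125 + 35×1255 = 1125 + 43925 = 45050

45050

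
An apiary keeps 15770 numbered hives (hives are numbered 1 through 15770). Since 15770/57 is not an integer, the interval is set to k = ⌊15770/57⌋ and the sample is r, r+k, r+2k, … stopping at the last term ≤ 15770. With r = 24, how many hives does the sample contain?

58

k = ⌊15770/57⌋ = 276
Achieved size = ⌊(15770 − 24)/276⌋ + 1 = ⌊15746/276⌋ + 1 = 57 + 1 = 58
(last selection: 24 + 57×276 = 15756 ≤ 15770; next would be 16032 > 15770)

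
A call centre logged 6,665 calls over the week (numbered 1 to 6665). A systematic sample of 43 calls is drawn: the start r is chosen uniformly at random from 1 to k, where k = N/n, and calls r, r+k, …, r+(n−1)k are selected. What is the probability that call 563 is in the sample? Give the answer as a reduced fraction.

1/155

k = 6665/43 = 155.
Call 563 is selected iff r ≡ 563 (mod 155); exactly one such r in {1,…,155}.
Inclusion probability = 1/155.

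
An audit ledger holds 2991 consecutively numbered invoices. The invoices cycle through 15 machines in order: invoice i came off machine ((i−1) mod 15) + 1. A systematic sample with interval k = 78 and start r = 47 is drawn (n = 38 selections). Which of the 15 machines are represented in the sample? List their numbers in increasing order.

2, 5, 8, 11, 14

Consecutive selections differ by k = 78, so their machine numbers differ by 78 mod 15 = 3.
gcd(78, 15) = 3, so the sample visits 15/3 = 5 distinct residues mod 15.
Start 47 is machine 2; the machines hit are 2, 5, 8, 11, 14.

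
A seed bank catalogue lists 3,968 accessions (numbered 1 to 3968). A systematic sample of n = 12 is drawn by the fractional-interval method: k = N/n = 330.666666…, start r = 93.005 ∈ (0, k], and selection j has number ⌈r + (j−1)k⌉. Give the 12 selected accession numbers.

94, 424, 755, 1086, 1416, 1747, 2078, 2408, 2739, 3070, 3400, 3731

j=1: r + 0k = 93.005 → ⌈·⌉ = 94
j=2: r + 1k = 423.671666… → ⌈·⌉ = 424
j=3: r + 2k = 754.338333… → ⌈·⌉ = 755
j=4: r + 3k = 1085.005 → ⌈·⌉ = 1086
j=5: r + 4k = 1415.671666… → ⌈·⌉ = 1416
j=6: r + 5k = 1746.338333… → ⌈·⌉ = 1747
j=7: r + 6k = 2077.005 → ⌈·⌉ = 2078
j=8: r + 7k = 2407.671666… → ⌈·⌉ = 2408
j=9: r + 8k = 2738.338333… → ⌈·⌉ = 2739
j=10: r + 9k = 3069.005 → ⌈·⌉ = 3070
j=11: r + 10k = 3399.671666… → ⌈·⌉ = 3400
j=12: r + 11k = 3730.338333… → ⌈·⌉ = 3731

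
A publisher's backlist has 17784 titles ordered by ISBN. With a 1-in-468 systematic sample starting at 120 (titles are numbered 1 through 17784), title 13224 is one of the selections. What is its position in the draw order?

29

k = 468
position = (13224 − 120)/468 + 1 = 13104/468 + 1 = 28 + 1 = 29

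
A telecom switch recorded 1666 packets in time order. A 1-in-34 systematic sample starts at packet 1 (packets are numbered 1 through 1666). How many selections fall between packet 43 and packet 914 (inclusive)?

25

k = 34
First selection ≥ 43: 1 + ⌈(43−1)/34⌉·34 = 1 + 2×34 = 69
Last selection ≤ 914: 1 + ⌊(914−1)/34⌋·34 = 1 + 26×34 = 885
Count = 26 − 2 + 1 = 25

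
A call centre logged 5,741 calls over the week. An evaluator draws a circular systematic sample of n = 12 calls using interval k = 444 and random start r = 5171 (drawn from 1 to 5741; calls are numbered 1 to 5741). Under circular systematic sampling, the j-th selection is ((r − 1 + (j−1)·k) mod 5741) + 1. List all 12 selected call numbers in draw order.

Selection 1: 5171
Selection 2: 5171 + 444 = 5615
Selection 3: 5615 + 444 = 6059 → 6059 − 5741 = 318
Selection 4: 318 + 444 = 762
Selection 5: 762 + 444 = 1206
Selection 6: 1206 + 444 = 1650
Selection 7: 1650 + 444 = 2094
Selection 8: 2094 + 444 = 2538
Selection 9: 2538 + 444 = 2982
Selection 10: 2982 + 444 = 3426
Selection 11: 3426 + 444 = 3870
Selection 12: 3870 + 444 = 4314

5171, 5615, 318, 762, 1206, 1650, 2094, 2538, 2982, 3426, 3870, 4314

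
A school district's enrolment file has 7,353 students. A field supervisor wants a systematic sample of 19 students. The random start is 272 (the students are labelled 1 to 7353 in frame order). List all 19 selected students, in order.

272, 659, 1046, 1433, 1820, 2207, 2594, 2981, 3368, 3755, 4142, 4529, 4916, 5303, 5690, 6077, 6464, 6851, 7238

k = N/n = 7353/19 = 387
student 1: 272
student 2: 272 + 387 = 659
student 3: 659 + 387 = 1046
student 4: 1046 + 387 = 1433
student 5: 1433 + 387 = 1820
student 6: 1820 + 387 = 2207
student 7: 2207 + 387 = 2594
student 8: 2594 + 387 = 2981
student 9: 2981 + 387 = 3368
student 10: 3368 + 387 = 3755
student 11: 3755 + 387 = 4142
student 12: 4142 + 387 = 4529
student 13: 4529 + 387 = 4916
student 14: 4916 + 387 = 5303
student 15: 5303 + 387 = 5690
student 16: 5690 + 387 = 6077
student 17: 6077 + 387 = 6464
student 18: 6464 + 387 = 6851
student 19: 6851 + 387 = 7238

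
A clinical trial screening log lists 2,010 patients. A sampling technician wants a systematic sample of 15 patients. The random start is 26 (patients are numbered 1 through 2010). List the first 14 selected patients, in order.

26, 160, 294, 428, 562, 696, 830, 964, 1098, 1232, 1366, 1500, 1634, 1768

k = N/n = 2010/15 = 134
patient 1: 26
patient 2: 26 + 134 = 160
patient 3: 160 + 134 = 294
patient 4: 294 + 134 = 428
patient 5: 428 + 134 = 562
patient 6: 562 + 134 = 696
patient 7: 696 + 134 = 830
patient 8: 830 + 134 = 964
patient 9: 964 + 134 = 1098
patient 10: 1098 + 134 = 1232
patient 11: 1232 + 134 = 1366
patient 12: 1366 + 134 = 1500
patient 13: 1500 + 134 = 1634
patient 14: 1634 + 134 = 1768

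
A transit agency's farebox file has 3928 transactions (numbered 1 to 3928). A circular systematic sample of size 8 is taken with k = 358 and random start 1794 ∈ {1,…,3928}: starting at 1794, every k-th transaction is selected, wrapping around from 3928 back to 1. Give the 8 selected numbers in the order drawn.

Selection 1: 1794
Selection 2: 1794 + 358 = 2152
Selection 3: 2152 + 358 = 2510
Selection 4: 2510 + 358 = 2868
Selection 5: 2868 + 358 = 3226
Selection 6: 3226 + 358 = 3584
Selection 7: 3584 + 358 = 3942 → 3942 − 3928 = 14
Selection 8: 14 + 358 = 372

1794, 2152, 2510, 2868, 3226, 3584, 14, 372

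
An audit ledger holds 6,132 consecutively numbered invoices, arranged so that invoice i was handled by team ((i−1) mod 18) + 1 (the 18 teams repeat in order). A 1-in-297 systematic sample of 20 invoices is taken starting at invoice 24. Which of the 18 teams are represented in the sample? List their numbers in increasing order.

Consecutive selections differ by k = 297, so their team numbers differ by 297 mod 18 = 9.
gcd(297, 18) = 9, so the sample visits 18/9 = 2 distinct residues mod 18.
Start 24 is team 6; the teams hit are 6, 15.

6, 15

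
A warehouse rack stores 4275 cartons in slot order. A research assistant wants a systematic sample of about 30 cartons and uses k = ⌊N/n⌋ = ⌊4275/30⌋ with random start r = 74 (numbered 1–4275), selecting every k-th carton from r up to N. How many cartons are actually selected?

k = ⌊4275/30⌋ = 142
Achieved size = ⌊(4275 − 74)/142⌋ + 1 = ⌊4201/142⌋ + 1 = 29 + 1 = 30
(last selection: 74 + 29×142 = 4192 ≤ 4275; next would be 4334 > 4275)

30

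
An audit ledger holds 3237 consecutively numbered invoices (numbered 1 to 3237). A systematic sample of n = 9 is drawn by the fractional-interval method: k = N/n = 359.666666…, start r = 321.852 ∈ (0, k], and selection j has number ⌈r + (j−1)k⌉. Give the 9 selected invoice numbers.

322, 682, 1042, 1401, 1761, 2121, 2480, 2840, 3200

j=1: r + 0k = 321.852 → ⌈·⌉ = 322
j=2: r + 1k = 681.518666… → ⌈·⌉ = 682
j=3: r + 2k = 1041.185333… → ⌈·⌉ = 1042
j=4: r + 3k = 1400.852 → ⌈·⌉ = 1401
j=5: r + 4k = 1760.518666… → ⌈·⌉ = 1761
j=6: r + 5k = 2120.185333… → ⌈·⌉ = 2121
j=7: r + 6k = 2479.852 → ⌈·⌉ = 2480
j=8: r + 7k = 2839.518666… → ⌈·⌉ = 2840
j=9: r + 8k = 3199.185333… → ⌈·⌉ = 3200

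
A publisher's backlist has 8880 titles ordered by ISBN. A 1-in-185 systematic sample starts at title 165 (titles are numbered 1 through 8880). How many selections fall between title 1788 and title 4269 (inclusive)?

k = 185
First selection ≥ 1788: 165 + ⌈(1788−165)/185⌉·185 = 165 + 9×185 = 1830
Last selection ≤ 4269: 165 + ⌊(4269−165)/185⌋·185 = 165 + 22×185 = 4235
Count = 22 − 9 + 1 = 14

14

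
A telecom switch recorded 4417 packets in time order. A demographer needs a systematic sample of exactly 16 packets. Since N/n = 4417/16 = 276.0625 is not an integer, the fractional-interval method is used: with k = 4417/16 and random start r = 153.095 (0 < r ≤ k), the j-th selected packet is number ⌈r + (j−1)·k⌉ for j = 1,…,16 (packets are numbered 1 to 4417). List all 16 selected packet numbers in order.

j=1: r + 0k = 153.095 → ⌈·⌉ = 154
j=2: r + 1k = 429.1575 → ⌈·⌉ = 430
j=3: r + 2k = 705.22 → ⌈·⌉ = 706
j=4: r + 3k = 981.2825 → ⌈·⌉ = 982
j=5: r + 4k = 1257.345 → ⌈·⌉ = 1258
j=6: r + 5k = 1533.4075 → ⌈·⌉ = 1534
j=7: r + 6k = 1809.47 → ⌈·⌉ = 1810
j=8: r + 7k = 2085.5325 → ⌈·⌉ = 2086
j=9: r + 8k = 2361.595 → ⌈·⌉ = 2362
j=10: r + 9k = 2637.6575 → ⌈·⌉ = 2638
j=11: r + 10k = 2913.72 → ⌈·⌉ = 2914
j=12: r + 11k = 3189.7825 → ⌈·⌉ = 3190
j=13: r + 12k = 3465.845 → ⌈·⌉ = 3466
j=14: r + 13k = 3741.9075 → ⌈·⌉ = 3742
j=15: r + 14k = 4017.97 → ⌈·⌉ = 4018
j=16: r + 15k = 4294.0325 → ⌈·⌉ = 4295

154, 430, 706, 982, 1258, 1534, 1810, 2086, 2362, 2638, 2914, 3190, 3466, 3742, 4018, 4295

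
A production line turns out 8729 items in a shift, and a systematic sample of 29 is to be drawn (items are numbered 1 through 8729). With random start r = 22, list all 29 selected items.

k = N/n = 8729/29 = 301
item 1: 22
item 2: 22 + 301 = 323
item 3: 323 + 301 = 624
item 4: 624 + 301 = 925
item 5: 925 + 301 = 1226
item 6: 1226 + 301 = 1527
item 7: 1527 + 301 = 1828
item 8: 1828 + 301 = 2129
item 9: 2129 + 301 = 2430
item 10: 2430 + 301 = 2731
item 11: 2731 + 301 = 3032
item 12: 3032 + 301 = 3333
item 13: 3333 + 301 = 3634
item 14: 3634 + 301 = 3935
item 15: 3935 + 301 = 4236
item 16: 4236 + 301 = 4537
item 17: 4537 + 301 = 4838
item 18: 4838 + 301 = 5139
item 19: 5139 + 301 = 5440
item 20: 5440 + 301 = 5741
item 21: 5741 + 301 = 6042
item 22: 6042 + 301 = 6343
item 23: 6343 + 301 = 6644
item 24: 6644 + 301 = 6945
item 25: 6945 + 301 = 7246
item 26: 7246 + 301 = 7547
item 27: 7547 + 301 = 7848
item 28: 7848 + 301 = 8149
item 29: 8149 + 301 = 8450

22, 323, 624, 925, 1226, 1527, 1828, 2129, 2430, 2731, 3032, 3333, 3634, 3935, 4236, 4537, 4838, 5139, 5440, 5741, 6042, 6343, 6644, 6945, 7246, 7547, 7848, 8149, 8450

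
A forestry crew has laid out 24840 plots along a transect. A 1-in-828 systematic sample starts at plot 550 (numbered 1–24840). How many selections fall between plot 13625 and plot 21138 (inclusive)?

9

k = 828
First selection ≥ 13625: 550 + ⌈(13625−550)/828⌉·828 = 550 + 16×828 = 13798
Last selection ≤ 21138: 550 + ⌊(21138−550)/828⌋·828 = 550 + 24×828 = 20422
Count = 24 − 16 + 1 = 9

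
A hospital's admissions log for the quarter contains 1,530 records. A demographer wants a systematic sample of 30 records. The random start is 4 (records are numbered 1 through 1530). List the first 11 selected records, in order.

4, 55, 106, 157, 208, 259, 310, 361, 412, 463, 514

k = N/n = 1530/30 = 51
record 1: 4
record 2: 4 + 51 = 55
record 3: 55 + 51 = 106
record 4: 106 + 51 = 157
record 5: 157 + 51 = 208
record 6: 208 + 51 = 259
record 7: 259 + 51 = 310
record 8: 310 + 51 = 361
record 9: 361 + 51 = 412
record 10: 412 + 51 = 463
record 11: 463 + 51 = 514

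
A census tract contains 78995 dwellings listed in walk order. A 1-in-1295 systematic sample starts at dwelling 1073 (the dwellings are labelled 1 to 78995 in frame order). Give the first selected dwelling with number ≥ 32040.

k = 1295
Steps past start: ⌈(32040 − 1073)/1295⌉ = ⌈30967/1295⌉ = 24
Selected dwelling: 1073 + 24×1295 = 32153

32153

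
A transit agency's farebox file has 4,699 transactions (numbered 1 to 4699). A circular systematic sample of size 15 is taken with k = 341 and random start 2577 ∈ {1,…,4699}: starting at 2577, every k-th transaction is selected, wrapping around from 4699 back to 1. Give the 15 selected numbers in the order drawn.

2577, 2918, 3259, 3600, 3941, 4282, 4623, 265, 606, 947, 1288, 1629, 1970, 2311, 2652

Selection 1: 2577
Selection 2: 2577 + 341 = 2918
Selection 3: 2918 + 341 = 3259
Selection 4: 3259 + 341 = 3600
Selection 5: 3600 + 341 = 3941
Selection 6: 3941 + 341 = 4282
Selection 7: 4282 + 341 = 4623
Selection 8: 4623 + 341 = 4964 → 4964 − 4699 = 265
Selection 9: 265 + 341 = 606
Selection 10: 606 + 341 = 947
Selection 11: 947 + 341 = 1288
Selection 12: 1288 + 341 = 1629
Selection 13: 1629 + 341 = 1970
Selection 14: 1970 + 341 = 2311
Selection 15: 2311 + 341 = 2652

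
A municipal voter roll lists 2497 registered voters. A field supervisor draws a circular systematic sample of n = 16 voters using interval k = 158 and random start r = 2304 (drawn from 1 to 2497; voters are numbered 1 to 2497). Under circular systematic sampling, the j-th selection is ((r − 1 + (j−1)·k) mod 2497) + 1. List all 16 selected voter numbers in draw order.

Selection 1: 2304
Selection 2: 2304 + 158 = 2462
Selection 3: 2462 + 158 = 2620 → 2620 − 2497 = 123
Selection 4: 123 + 158 = 281
Selection 5: 281 + 158 = 439
Selection 6: 439 + 158 = 597
Selection 7: 597 + 158 = 755
Selection 8: 755 + 158 = 913
Selection 9: 913 + 158 = 1071
Selection 10: 1071 + 158 = 1229
Selection 11: 1229 + 158 = 1387
Selection 12: 1387 + 158 = 1545
Selection 13: 1545 + 158 = 1703
Selection 14: 1703 + 158 = 1861
Selection 15: 1861 + 158 = 2019
Selection 16: 2019 + 158 = 2177

2304, 2462, 123, 281, 439, 597, 755, 913, 1071, 1229, 1387, 1545, 1703, 1861, 2019, 2177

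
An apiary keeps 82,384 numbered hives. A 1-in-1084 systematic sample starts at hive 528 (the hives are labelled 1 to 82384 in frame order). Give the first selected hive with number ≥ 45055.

k = 1084
Steps past start: ⌈(45055 − 528)/1084⌉ = ⌈44527/1084⌉ = 42
Selected hive: 528 + 42×1084 = 46056

46056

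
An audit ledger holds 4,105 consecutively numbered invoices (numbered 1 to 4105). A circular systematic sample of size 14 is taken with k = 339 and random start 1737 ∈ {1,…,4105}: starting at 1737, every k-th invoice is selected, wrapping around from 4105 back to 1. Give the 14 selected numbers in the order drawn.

Selection 1: 1737
Selection 2: 1737 + 339 = 2076
Selection 3: 2076 + 339 = 2415
Selection 4: 2415 + 339 = 2754
Selection 5: 2754 + 339 = 3093
Selection 6: 3093 + 339 = 3432
Selection 7: 3432 + 339 = 3771
Selection 8: 3771 + 339 = 4110 → 4110 − 4105 = 5
Selection 9: 5 + 339 = 344
Selection 10: 344 + 339 = 683
Selection 11: 683 + 339 = 1022
Selection 12: 1022 + 339 = 1361
Selection 13: 1361 + 339 = 1700
Selection 14: 1700 + 339 = 2039

1737, 2076, 2415, 2754, 3093, 3432, 3771, 5, 344, 683, 1022, 1361, 1700, 2039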